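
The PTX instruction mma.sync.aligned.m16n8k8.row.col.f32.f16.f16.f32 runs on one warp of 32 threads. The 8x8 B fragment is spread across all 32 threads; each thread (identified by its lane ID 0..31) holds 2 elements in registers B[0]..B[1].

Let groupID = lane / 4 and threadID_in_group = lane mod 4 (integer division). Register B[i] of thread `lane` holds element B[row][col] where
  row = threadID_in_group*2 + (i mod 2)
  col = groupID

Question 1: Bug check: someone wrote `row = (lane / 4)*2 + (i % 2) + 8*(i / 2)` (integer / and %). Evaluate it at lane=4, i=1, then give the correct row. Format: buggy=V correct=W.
buggy=3 correct=1

`(lane / 4)*2 + (i % 2) + 8*(i / 2)`[4,1]→3
lane 4: G=1 (4/4), T=0 (4%4)
i=1: r=0*2+1=1, c=G=1
row: 3 vs 1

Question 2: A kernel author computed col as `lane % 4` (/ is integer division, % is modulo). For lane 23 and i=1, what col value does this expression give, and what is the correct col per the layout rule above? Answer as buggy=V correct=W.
buggy=3 correct=5

`lane % 4`[23,1]->3
lane 23->23/4=5, 23 mod 4=3
i=1  r:2·3+1->7  c:5
col: 3 vs 5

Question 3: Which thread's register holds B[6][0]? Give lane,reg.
3,0

c=0→G=0  r=6→T=3,p=0
L=0*4+3=3  i=0=0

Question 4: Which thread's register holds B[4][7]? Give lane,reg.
c=7→G=7  r=4→T=2,p=0
L=7*4+2=30  i=0=0

30,0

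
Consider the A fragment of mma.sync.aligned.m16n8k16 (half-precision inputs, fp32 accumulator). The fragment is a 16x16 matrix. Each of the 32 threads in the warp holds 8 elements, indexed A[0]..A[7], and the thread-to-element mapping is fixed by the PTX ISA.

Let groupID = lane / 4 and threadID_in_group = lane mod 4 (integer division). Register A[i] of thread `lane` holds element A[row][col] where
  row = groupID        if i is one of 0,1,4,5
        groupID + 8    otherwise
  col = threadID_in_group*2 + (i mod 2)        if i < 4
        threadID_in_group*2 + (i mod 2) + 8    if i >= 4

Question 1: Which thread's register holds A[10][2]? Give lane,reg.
9,2

r=10⇒gr=2,Rb=1  c=2⇒Cb=0,th=1,odd=0
L=2*4+1=9  i=0*4+1*2+0=2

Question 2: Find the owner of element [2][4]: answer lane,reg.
r=2→G=2,rhi=0  c=4→chi=0,T=2,p=0
L=2*4+2=10  i=0*4+0*2+0=0

10,0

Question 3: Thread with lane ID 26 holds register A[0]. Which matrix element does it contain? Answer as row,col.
6,4

26: g=6,t=2
[0] (6+0,2*2+0+0) = (6,4)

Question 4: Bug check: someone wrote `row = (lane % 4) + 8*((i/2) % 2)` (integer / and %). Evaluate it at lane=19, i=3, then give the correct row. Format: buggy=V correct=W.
`(lane % 4) + 8*((i/2) % 2)`[19,3]→11
lane 19→19/4=4, 19 mod 4=3
i=3  r:4+8→12  c:2·3+1+0→7
row: 11 vs 12

buggy=11 correct=12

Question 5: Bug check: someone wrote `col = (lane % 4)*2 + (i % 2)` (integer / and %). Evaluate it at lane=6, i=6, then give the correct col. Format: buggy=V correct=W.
`(lane % 4)*2 + (i % 2)`[6,6]⇒4
lane 6: gr=1 (6/4), th=2 (6%4)
i=6: r=1+8=9, c=2*2+0+8=12
col: 4 vs 12

buggy=4 correct=12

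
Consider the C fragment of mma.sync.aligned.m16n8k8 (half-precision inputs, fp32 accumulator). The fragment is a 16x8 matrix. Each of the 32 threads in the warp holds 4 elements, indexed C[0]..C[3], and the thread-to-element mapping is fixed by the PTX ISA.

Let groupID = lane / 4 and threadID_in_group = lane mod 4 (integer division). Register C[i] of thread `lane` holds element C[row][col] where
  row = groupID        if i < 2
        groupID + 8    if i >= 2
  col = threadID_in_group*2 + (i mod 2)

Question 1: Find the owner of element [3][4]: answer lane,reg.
14,0

r=3⇒gr=3,Rb=0  c=4⇒th=2,odd=0
L=3*4+2=14  i=0*2+0=0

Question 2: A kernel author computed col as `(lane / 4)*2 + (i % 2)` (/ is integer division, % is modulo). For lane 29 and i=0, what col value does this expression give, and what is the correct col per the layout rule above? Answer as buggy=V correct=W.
`(lane / 4)*2 + (i % 2)`[29,0]->14
lane 29: g=7 (29/4), t=1 (29%4)
i=0: r=7+0=7, c=1*2+0=2
col: 14 vs 2

buggy=14 correct=2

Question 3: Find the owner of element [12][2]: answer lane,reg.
r:12=>grp=4,rB=1  c:2=>tig=1,lo=0
L=4*4+1=17  i=1*2+0=2

17,2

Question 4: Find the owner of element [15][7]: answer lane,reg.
31,3

r=15->g=7,rb=1  c=7->t=3,b0=1
L=7*4+3=31  i=1*2+1=3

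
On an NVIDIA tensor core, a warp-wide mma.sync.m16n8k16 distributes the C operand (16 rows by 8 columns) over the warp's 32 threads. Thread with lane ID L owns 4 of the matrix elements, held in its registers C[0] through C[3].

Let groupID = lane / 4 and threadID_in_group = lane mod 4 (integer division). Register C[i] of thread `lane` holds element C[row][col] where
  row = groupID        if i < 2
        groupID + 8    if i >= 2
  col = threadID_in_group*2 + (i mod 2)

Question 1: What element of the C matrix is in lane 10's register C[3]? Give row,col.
10,5

lane 10: g=2 (10/4), t=2 (10%4)
i=3: r=2+8=10, c=2*2+1=5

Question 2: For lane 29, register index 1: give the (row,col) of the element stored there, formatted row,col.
7,3

L=29->gid=29>>2=7, tid=29&3=1
[1]->row 7+0=7  col 1·2+1=3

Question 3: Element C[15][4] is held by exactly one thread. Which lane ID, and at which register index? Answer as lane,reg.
r: 15->gid=7,r8=1  c: 4->tid=2,i&1=0
L=7*4+2=30  i=1*2+0=2

30,2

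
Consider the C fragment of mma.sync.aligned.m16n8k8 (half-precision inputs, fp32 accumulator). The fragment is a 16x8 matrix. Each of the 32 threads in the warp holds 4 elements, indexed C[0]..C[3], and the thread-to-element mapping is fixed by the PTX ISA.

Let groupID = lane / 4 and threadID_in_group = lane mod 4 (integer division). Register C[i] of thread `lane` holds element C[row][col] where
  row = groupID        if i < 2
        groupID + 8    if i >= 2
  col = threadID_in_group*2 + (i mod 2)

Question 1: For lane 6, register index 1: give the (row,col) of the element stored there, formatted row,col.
lane 6: G=1 (6/4), T=2 (6%4)
i=1: r=1+0=1, c=2*2+1=5

1,5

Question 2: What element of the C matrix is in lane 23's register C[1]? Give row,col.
L=23⇒gr=23>>2=5, th=23&3=3
[1]⇒row 5+0=5  col 3·2+1=7

5,7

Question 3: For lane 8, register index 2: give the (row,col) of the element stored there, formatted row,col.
8: gr=2,th=0
[2] (2+8,0*2+0) = (10,0)

10,0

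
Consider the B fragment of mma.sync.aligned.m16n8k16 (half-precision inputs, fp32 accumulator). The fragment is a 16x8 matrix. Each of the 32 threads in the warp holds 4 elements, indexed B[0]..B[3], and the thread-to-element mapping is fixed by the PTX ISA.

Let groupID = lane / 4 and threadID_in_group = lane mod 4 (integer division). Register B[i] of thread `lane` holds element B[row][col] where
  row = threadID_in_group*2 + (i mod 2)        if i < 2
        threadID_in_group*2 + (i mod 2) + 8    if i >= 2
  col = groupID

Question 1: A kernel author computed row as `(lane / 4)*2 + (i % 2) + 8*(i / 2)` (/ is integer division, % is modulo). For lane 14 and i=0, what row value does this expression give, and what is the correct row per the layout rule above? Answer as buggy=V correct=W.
buggy=6 correct=4

`(lane / 4)*2 + (i % 2) + 8*(i / 2)`[14,0]⇒6
14: gr=3,th=2
[0] (2*2+0+0,3) = (4,3)
row: 6 vs 4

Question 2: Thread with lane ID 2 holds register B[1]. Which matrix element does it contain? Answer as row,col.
2: gid=0,tid=2
[1] (2*2+1+0,0) = (5,0)

5,0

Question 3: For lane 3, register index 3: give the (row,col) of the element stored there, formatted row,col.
15,0

L=3→G=3>>2=0, T=3&3=3
[3]→row 3·2+1+8=15  col G=0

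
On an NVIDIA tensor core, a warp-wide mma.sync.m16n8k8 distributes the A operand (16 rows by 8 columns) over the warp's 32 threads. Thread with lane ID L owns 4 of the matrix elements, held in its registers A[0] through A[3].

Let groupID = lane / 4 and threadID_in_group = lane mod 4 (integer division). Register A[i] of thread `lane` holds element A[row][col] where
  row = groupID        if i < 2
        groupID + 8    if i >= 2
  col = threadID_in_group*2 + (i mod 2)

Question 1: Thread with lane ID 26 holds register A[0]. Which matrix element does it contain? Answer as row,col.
6,4

lane 26->26/4=6, 26 mod 4=2
i=0  r:6+0->6  c:2·2+0->4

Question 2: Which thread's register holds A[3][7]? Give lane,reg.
r:3=>grp=3,rB=0  c:7=>tig=3,lo=1
L=3*4+3=15  i=0*2+1=1

15,1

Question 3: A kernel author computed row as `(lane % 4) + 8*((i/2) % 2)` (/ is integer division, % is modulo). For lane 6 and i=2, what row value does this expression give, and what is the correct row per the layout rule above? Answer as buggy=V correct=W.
buggy=10 correct=9

`(lane % 4) + 8*((i/2) % 2)`[6,2]->10
6: g=1,t=2
[2] (1+8,2*2+0) = (9,4)
row: 10 vs 9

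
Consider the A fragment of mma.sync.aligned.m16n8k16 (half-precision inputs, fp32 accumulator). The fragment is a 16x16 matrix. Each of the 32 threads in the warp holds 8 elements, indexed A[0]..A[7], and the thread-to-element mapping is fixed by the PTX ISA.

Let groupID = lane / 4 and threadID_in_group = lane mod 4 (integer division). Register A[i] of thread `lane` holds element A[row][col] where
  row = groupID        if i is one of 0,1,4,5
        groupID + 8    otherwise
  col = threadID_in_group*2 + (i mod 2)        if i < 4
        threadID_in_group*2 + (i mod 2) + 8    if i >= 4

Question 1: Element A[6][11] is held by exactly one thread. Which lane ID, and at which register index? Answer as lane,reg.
25,5

r=6→G=6,rhi=0  c=11→chi=1,T=1,p=1
L=6*4+1=25  i=1*4+0*2+1=5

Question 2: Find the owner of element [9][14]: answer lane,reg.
r:9=>grp=1,rB=1  c:14=>cB=1,tig=3,lo=0
L=1*4+3=7  i=1*4+1*2+0=6

7,6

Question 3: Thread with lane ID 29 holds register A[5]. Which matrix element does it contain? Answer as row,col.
lane 29->29/4=7, 29 mod 4=1
i=5  r:7+0->7  c:2·1+1+8->11

7,11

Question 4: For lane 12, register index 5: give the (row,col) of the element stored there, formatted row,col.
L=12→G=12>>2=3, T=12&3=0
[5]→row 3+0=3  col 0·2+1+8=9

3,9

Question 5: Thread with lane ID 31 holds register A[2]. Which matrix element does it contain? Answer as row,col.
15,6

L=31⇒gr=31>>2=7, th=31&3=3
[2]⇒row 7+8=15  col 3·2+0+0=6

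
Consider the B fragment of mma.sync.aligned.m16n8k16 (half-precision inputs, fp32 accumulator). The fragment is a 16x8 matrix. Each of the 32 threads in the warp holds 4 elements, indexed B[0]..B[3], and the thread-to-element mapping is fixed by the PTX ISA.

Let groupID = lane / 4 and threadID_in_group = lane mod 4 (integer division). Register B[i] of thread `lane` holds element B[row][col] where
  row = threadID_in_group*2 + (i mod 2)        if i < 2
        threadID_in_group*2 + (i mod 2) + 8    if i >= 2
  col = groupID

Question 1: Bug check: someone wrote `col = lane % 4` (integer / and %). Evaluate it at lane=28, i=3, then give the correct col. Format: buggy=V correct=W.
buggy=0 correct=7

`lane % 4`[28,3]->0
lane 28->28/4=7, 28 mod 4=0
i=3  r:2·0+1+8->9  c:7
col: 0 vs 7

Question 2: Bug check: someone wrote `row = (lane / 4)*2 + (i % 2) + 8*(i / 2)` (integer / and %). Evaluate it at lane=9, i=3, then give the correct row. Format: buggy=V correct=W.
`(lane / 4)*2 + (i % 2) + 8*(i / 2)`[9,3]=>13
lane 9: grp=2 (9/4), tig=1 (9%4)
i=3: r=1*2+1+8=11, c=grp=2
row: 13 vs 11

buggy=13 correct=11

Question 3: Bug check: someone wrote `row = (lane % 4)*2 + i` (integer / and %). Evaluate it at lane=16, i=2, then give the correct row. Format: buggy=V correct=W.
buggy=2 correct=8

`(lane % 4)*2 + i`[16,2]→2
lane 16: G=4 (16/4), T=0 (16%4)
i=2: r=0*2+0+8=8, c=G=4
row: 2 vs 8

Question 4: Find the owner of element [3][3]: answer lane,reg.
13,1

c=3⇒gr=3  r=3⇒Rb=0,th=1,odd=1
L=3*4+1=13  i=0*2+1=1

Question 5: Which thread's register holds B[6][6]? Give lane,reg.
27,0

c=6->g=6  r=6->rb=0,t=3,b0=0
L=6*4+3=27  i=0*2+0=0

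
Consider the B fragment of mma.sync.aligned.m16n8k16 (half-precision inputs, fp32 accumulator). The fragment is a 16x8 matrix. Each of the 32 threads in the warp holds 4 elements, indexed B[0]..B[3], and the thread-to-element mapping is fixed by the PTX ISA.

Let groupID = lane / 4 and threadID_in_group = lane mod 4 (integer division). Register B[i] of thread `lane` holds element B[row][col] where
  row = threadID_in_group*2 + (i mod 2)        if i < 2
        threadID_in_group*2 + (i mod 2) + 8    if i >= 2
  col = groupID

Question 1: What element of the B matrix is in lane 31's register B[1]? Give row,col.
lane 31: g=7 (31/4), t=3 (31%4)
i=1: r=3*2+1+0=7, c=g=7

7,7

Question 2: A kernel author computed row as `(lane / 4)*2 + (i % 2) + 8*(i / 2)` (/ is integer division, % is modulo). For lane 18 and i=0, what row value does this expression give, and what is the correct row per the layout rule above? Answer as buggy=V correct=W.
`(lane / 4)*2 + (i % 2) + 8*(i / 2)`[18,0]=>8
L=18=>grp=18>>2=4, tig=18&3=2
[0]=>row 2·2+0+0=4  col grp=4
row: 8 vs 4

buggy=8 correct=4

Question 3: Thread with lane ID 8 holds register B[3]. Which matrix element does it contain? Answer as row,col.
lane 8=>8/4=2, 8 mod 4=0
i=3  r:2·0+1+8=>9  c:2

9,2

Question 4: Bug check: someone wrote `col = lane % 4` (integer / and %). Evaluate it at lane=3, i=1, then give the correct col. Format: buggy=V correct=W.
`lane % 4`[3,1]→3
L=3→G=3>>2=0, T=3&3=3
[1]→row 3·2+1+0=7  col G=0
col: 3 vs 0

buggy=3 correct=0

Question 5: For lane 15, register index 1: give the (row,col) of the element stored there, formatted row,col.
7,3

lane 15->15/4=3, 15 mod 4=3
i=1  r:2·3+1+0->7  c:3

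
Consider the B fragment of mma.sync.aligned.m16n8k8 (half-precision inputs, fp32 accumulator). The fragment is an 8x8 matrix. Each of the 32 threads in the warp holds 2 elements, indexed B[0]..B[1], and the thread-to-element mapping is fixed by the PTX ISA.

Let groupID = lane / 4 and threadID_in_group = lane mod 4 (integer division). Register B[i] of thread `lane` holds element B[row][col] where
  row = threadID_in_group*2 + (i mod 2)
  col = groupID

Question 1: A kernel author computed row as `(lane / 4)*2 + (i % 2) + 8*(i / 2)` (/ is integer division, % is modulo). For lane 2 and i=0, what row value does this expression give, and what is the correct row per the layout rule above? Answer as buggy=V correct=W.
`(lane / 4)*2 + (i % 2) + 8*(i / 2)`[2,0]⇒0
2: gr=0,th=2
[0] (2*2+0,0) = (4,0)
row: 0 vs 4

buggy=0 correct=4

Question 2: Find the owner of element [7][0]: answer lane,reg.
c:0=>grp=0  r:7=>tig=3,lo=1
L=0*4+3=3  i=1=1

3,1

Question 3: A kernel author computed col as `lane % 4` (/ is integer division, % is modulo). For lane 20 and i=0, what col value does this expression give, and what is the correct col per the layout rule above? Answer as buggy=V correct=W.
`lane % 4`[20,0]=>0
lane 20=>20/4=5, 20 mod 4=0
i=0  r:2·0+0=>0  c:5
col: 0 vs 5

buggy=0 correct=5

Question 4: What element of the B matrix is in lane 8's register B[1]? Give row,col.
1,2

lane 8: g=2 (8/4), t=0 (8%4)
i=1: r=0*2+1=1, c=g=2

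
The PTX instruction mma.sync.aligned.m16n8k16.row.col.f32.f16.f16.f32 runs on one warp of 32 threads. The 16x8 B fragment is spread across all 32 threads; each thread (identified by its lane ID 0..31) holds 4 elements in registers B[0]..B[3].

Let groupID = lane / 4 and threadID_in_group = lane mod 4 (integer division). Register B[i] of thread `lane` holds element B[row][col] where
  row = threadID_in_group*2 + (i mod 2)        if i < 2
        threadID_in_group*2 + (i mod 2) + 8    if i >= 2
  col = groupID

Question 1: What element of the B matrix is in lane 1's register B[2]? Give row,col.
10,0

lane 1: g=0 (1/4), t=1 (1%4)
i=2: r=1*2+0+8=10, c=g=0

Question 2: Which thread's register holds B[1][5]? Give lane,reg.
c=5⇒gr=5  r=1⇒Rb=0,th=0,odd=1
L=5*4+0=20  i=0*2+1=1

20,1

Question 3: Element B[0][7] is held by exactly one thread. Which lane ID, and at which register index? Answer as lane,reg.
c:7=>grp=7  r:0=>rB=0,tig=0,lo=0
L=7*4+0=28  i=0*2+0=0

28,0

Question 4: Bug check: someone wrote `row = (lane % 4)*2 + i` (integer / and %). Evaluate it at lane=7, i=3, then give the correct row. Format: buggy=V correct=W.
`(lane % 4)*2 + i`[7,3]⇒9
lane 7: gr=1 (7/4), th=3 (7%4)
i=3: r=3*2+1+8=15, c=gr=1
row: 9 vs 15

buggy=9 correct=15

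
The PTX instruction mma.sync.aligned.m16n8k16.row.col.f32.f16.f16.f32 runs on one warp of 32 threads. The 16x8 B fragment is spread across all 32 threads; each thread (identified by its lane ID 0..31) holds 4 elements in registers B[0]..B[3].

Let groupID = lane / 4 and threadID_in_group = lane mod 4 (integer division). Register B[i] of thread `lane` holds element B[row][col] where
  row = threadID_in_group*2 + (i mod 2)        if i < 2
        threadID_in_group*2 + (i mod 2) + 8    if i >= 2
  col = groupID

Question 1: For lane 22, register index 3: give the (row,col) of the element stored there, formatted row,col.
lane 22: grp=5 (22/4), tig=2 (22%4)
i=3: r=2*2+1+8=13, c=grp=5

13,5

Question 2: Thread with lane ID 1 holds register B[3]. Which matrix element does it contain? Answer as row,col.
11,0

1: gid=0,tid=1
[3] (1*2+1+8,0) = (11,0)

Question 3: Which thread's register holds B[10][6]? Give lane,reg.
c=6→G=6  r=10→rhi=1,T=1,p=0
L=6*4+1=25  i=1*2+0=2

25,2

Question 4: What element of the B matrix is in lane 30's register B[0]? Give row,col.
lane 30→30/4=7, 30 mod 4=2
i=0  r:2·2+0+0→4  c:7

4,7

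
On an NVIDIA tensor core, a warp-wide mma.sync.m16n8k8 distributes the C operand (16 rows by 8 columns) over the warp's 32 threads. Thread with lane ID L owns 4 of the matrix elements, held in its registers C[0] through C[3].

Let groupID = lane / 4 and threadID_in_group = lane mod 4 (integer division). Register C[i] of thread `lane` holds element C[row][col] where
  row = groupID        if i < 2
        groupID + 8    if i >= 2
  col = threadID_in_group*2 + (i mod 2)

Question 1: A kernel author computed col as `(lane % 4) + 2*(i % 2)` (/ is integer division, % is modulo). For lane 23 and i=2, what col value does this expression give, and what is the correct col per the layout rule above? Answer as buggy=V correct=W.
`(lane % 4) + 2*(i % 2)`[23,2]->3
lane 23: g=5 (23/4), t=3 (23%4)
i=2: r=5+8=13, c=3*2+0=6
col: 3 vs 6

buggy=3 correct=6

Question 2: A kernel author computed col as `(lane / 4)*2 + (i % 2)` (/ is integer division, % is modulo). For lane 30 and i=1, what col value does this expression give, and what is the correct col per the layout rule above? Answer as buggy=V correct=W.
buggy=15 correct=5

`(lane / 4)*2 + (i % 2)`[30,1]→15
L=30→G=30>>2=7, T=30&3=2
[1]→row 7+0=7  col 2·2+1=5
col: 15 vs 5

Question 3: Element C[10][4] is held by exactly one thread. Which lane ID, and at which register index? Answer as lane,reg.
10,2

r:10=>grp=2,rB=1  c:4=>tig=2,lo=0
L=2*4+2=10  i=1*2+0=2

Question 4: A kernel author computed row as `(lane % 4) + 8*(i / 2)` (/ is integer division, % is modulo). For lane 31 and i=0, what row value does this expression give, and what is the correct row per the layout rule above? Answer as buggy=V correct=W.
`(lane % 4) + 8*(i / 2)`[31,0]=>3
lane 31=>31/4=7, 31 mod 4=3
i=0  r:7+0=>7  c:2·3+0=>6
row: 3 vs 7

buggy=3 correct=7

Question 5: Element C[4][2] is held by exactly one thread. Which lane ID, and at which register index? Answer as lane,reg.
17,0

r=4→G=4,rhi=0  c=2→T=1,p=0
L=4*4+1=17  i=0*2+0=0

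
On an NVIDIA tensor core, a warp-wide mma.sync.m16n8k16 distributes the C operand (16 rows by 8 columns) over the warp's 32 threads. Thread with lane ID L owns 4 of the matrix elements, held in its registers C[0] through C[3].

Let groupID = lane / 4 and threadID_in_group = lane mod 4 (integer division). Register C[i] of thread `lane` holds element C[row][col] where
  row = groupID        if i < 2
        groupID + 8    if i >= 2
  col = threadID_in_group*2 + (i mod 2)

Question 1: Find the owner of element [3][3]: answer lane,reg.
r:3=>grp=3,rB=0  c:3=>tig=1,lo=1
L=3*4+1=13  i=0*2+1=1

13,1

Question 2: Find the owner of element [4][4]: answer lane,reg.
r=4⇒gr=4,Rb=0  c=4⇒th=2,odd=0
L=4*4+2=18  i=0*2+0=0

18,0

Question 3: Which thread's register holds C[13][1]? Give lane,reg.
20,3

r=13->g=5,rb=1  c=1->t=0,b0=1
L=5*4+0=20  i=1*2+1=3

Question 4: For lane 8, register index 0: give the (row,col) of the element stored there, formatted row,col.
2,0

lane 8: gr=2 (8/4), th=0 (8%4)
i=0: r=2+0=2, c=0*2+0=0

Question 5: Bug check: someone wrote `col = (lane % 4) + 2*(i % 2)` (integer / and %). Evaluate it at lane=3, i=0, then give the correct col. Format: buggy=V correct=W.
`(lane % 4) + 2*(i % 2)`[3,0]⇒3
3: gr=0,th=3
[0] (0+0,3*2+0) = (0,6)
col: 3 vs 6

buggy=3 correct=6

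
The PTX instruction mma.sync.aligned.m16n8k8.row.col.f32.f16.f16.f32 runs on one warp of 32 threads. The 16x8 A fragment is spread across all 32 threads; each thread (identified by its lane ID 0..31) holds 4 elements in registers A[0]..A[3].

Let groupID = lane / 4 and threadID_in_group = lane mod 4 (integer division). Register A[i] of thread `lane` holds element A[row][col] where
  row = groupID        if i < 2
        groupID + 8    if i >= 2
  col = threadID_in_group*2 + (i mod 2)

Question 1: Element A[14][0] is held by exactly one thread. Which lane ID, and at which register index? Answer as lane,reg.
24,2

r=14→G=6,rhi=1  c=0→T=0,p=0
L=6*4+0=24  i=1*2+0=2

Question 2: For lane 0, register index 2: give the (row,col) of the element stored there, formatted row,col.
L=0->gid=0>>2=0, tid=0&3=0
[2]->row 0+8=8  col 0·2+0=0

8,0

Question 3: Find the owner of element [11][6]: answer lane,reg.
15,2

r:11=>grp=3,rB=1  c:6=>tig=3,lo=0
L=3*4+3=15  i=1*2+0=2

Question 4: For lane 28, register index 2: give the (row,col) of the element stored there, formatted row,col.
lane 28->28/4=7, 28 mod 4=0
i=2  r:7+8->15  c:2·0+0->0

15,0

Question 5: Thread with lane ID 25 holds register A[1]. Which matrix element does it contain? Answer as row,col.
6,3

25: G=6,T=1
[1] (6+0,1*2+1) = (6,3)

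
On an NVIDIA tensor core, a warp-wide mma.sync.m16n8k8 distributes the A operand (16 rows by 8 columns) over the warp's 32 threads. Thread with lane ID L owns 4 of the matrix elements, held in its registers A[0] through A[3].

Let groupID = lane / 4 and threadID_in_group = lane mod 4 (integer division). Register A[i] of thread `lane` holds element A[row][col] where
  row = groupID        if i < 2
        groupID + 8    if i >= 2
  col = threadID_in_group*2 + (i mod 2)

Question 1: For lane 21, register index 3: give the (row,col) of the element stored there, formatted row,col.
lane 21: gid=5 (21/4), tid=1 (21%4)
i=3: r=5+8=13, c=1*2+1=3

13,3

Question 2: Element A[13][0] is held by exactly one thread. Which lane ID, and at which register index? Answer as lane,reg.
r:13=>grp=5,rB=1  c:0=>tig=0,lo=0
L=5*4+0=20  i=1*2+0=2

20,2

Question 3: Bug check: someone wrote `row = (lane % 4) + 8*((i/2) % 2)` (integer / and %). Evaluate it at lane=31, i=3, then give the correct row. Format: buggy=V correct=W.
`(lane % 4) + 8*((i/2) % 2)`[31,3]->11
lane 31->31/4=7, 31 mod 4=3
i=3  r:7+8->15  c:2·3+1->7
row: 11 vs 15

buggy=11 correct=15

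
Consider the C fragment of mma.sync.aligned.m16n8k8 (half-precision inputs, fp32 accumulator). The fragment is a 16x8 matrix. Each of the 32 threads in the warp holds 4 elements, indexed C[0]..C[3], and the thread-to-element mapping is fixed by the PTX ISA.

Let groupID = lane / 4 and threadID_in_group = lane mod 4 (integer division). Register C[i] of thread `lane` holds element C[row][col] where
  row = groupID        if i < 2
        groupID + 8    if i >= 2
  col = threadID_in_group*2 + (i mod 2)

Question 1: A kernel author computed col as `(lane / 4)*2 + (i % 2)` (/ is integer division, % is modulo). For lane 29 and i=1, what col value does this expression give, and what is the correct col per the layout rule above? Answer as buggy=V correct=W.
buggy=15 correct=3

`(lane / 4)*2 + (i % 2)`[29,1]→15
lane 29→29/4=7, 29 mod 4=1
i=1  r:7+0→7  c:2·1+1→3
col: 15 vs 3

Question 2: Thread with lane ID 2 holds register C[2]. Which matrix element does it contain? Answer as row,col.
L=2⇒gr=2>>2=0, th=2&3=2
[2]⇒row 0+8=8  col 2·2+0=4

8,4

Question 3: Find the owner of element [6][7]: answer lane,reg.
r: 6->gid=6,r8=0  c: 7->tid=3,i&1=1
L=6*4+3=27  i=0*2+1=1

27,1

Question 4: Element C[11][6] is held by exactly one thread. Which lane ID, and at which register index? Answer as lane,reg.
15,2

r=11⇒gr=3,Rb=1  c=6⇒th=3,odd=0
L=3*4+3=15  i=1*2+0=2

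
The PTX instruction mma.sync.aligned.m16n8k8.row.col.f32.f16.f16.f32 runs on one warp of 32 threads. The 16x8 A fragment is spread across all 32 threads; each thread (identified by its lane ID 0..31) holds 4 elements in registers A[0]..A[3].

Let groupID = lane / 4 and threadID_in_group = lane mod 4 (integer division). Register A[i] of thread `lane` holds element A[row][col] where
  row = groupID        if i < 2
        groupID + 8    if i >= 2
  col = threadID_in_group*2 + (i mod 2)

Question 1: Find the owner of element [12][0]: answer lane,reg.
r:12=>grp=4,rB=1  c:0=>tig=0,lo=0
L=4*4+0=16  i=1*2+0=2

16,2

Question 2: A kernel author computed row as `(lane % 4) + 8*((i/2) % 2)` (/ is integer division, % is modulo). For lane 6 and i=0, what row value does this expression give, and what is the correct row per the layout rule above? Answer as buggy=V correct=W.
`(lane % 4) + 8*((i/2) % 2)`[6,0]→2
lane 6: G=1 (6/4), T=2 (6%4)
i=0: r=1+0=1, c=2*2+0=4
row: 2 vs 1

buggy=2 correct=1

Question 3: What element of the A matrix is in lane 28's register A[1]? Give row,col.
L=28=>grp=28>>2=7, tig=28&3=0
[1]=>row 7+0=7  col 0·2+1=1

7,1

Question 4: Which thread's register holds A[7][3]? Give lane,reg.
29,1

r:7=>grp=7,rB=0  c:3=>tig=1,lo=1
L=7*4+1=29  i=0*2+1=1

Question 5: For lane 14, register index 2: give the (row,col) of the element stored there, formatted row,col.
L=14=>grp=14>>2=3, tig=14&3=2
[2]=>row 3+8=11  col 2·2+0=4

11,4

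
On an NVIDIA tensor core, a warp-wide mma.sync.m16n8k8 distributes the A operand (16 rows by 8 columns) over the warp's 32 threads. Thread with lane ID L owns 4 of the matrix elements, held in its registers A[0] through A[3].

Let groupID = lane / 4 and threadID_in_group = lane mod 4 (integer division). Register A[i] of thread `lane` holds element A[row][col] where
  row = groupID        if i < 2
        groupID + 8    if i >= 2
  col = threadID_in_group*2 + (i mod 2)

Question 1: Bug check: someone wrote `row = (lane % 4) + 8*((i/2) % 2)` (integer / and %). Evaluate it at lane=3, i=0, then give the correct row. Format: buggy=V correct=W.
`(lane % 4) + 8*((i/2) % 2)`[3,0]->3
3: g=0,t=3
[0] (0+0,3*2+0) = (0,6)
row: 3 vs 0

buggy=3 correct=0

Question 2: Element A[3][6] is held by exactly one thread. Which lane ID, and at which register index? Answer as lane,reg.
15,0

r: 3->gid=3,r8=0  c: 6->tid=3,i&1=0
L=3*4+3=15  i=0*2+0=0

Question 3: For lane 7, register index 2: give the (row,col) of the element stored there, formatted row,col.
L=7→G=7>>2=1, T=7&3=3
[2]→row 1+8=9  col 3·2+0=6

9,6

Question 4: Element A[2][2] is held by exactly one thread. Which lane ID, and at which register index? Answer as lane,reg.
9,0

r:2=>grp=2,rB=0  c:2=>tig=1,lo=0
L=2*4+1=9  i=0*2+0=0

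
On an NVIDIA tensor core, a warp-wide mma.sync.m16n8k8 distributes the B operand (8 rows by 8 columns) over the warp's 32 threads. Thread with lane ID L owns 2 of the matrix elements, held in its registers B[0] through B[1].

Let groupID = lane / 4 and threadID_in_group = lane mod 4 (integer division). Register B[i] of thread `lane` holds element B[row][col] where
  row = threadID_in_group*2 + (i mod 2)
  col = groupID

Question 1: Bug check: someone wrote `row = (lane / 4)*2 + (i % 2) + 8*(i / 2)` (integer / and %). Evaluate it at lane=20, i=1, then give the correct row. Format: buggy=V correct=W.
buggy=11 correct=1

`(lane / 4)*2 + (i % 2) + 8*(i / 2)`[20,1]⇒11
20: gr=5,th=0
[1] (0*2+1,5) = (1,5)
row: 11 vs 1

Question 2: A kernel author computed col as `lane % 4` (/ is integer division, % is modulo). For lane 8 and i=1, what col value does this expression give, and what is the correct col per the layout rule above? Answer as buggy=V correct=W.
`lane % 4`[8,1]→0
lane 8→8/4=2, 8 mod 4=0
i=1  r:2·0+1→1  c:2
col: 0 vs 2

buggy=0 correct=2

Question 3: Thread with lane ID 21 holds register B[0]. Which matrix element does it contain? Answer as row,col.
2,5

21: grp=5,tig=1
[0] (1*2+0,5) = (2,5)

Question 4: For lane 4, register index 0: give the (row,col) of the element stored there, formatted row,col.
0,1

L=4⇒gr=4>>2=1, th=4&3=0
[0]⇒row 0·2+0=0  col gr=1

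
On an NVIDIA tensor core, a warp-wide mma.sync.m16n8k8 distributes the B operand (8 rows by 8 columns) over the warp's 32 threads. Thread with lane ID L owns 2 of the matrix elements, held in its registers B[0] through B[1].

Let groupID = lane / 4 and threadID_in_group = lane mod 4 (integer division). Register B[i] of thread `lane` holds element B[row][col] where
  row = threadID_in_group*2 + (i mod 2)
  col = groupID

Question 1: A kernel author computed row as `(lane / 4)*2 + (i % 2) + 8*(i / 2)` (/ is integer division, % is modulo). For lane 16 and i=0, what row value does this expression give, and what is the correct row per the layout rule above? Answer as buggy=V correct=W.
buggy=8 correct=0

`(lane / 4)*2 + (i % 2) + 8*(i / 2)`[16,0]->8
L=16->g=16>>2=4, t=16&3=0
[0]->row 0·2+0=0  col g=4
row: 8 vs 0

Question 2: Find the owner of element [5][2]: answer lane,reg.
10,1

c=2⇒gr=2  r=5⇒th=2,odd=1
L=2*4+2=10  i=1=1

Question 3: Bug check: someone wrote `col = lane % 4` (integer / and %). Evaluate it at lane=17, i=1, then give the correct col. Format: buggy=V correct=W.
buggy=1 correct=4

`lane % 4`[17,1]→1
17: G=4,T=1
[1] (1*2+1,4) = (3,4)
col: 1 vs 4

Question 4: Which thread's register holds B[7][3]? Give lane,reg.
c=3⇒gr=3  r=7⇒th=3,odd=1
L=3*4+3=15  i=1=1

15,1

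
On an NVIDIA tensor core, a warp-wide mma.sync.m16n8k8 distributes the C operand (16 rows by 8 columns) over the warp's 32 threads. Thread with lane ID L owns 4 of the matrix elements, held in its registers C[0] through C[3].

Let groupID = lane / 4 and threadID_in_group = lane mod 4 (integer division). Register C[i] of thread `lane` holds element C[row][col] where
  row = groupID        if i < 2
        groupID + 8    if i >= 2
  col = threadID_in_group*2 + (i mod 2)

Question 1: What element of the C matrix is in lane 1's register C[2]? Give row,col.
8,2

lane 1: grp=0 (1/4), tig=1 (1%4)
i=2: r=0+8=8, c=1*2+0=2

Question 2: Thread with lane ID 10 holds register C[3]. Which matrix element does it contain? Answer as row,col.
10,5

lane 10->10/4=2, 10 mod 4=2
i=3  r:2+8->10  c:2·2+1->5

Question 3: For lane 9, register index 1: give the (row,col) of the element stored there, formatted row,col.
lane 9⇒9/4=2, 9 mod 4=1
i=1  r:2+0⇒2  c:2·1+1⇒3

2,3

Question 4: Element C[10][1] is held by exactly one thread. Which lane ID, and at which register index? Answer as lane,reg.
r=10→G=2,rhi=1  c=1→T=0,p=1
L=2*4+0=8  i=1*2+1=3

8,3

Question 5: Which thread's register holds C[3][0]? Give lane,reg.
12,0

r: 3->gid=3,r8=0  c: 0->tid=0,i&1=0
L=3*4+0=12  i=0*2+0=0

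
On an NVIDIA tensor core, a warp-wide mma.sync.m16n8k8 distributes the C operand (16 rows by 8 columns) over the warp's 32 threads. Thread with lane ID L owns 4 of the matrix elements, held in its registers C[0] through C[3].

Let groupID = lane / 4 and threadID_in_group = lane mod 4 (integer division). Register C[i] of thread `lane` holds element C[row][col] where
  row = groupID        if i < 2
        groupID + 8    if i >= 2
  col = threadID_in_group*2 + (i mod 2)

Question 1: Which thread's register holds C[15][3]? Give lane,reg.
29,3

r: 15->gid=7,r8=1  c: 3->tid=1,i&1=1
L=7*4+1=29  i=1*2+1=3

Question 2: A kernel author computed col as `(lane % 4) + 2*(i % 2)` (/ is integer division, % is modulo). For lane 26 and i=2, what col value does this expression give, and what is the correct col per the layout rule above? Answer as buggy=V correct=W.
buggy=2 correct=4

`(lane % 4) + 2*(i % 2)`[26,2]⇒2
26: gr=6,th=2
[2] (6+8,2*2+0) = (14,4)
col: 2 vs 4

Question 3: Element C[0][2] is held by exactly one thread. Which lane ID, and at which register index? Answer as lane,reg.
1,0

r=0⇒gr=0,Rb=0  c=2⇒th=1,odd=0
L=0*4+1=1  i=0*2+0=0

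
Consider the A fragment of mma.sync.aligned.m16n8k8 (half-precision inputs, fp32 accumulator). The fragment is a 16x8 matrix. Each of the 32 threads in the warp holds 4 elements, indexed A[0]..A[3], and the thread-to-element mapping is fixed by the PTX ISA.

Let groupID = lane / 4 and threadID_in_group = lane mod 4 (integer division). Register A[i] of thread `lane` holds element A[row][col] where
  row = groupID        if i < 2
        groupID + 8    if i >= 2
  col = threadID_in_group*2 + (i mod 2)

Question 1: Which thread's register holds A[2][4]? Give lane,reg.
r=2→G=2,rhi=0  c=4→T=2,p=0
L=2*4+2=10  i=0*2+0=0

10,0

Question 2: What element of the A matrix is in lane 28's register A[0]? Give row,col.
7,0

L=28->g=28>>2=7, t=28&3=0
[0]->row 7+0=7  col 0·2+0=0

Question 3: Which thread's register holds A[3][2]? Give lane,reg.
13,0

r:3=>grp=3,rB=0  c:2=>tig=1,lo=0
L=3*4+1=13  i=0*2+0=0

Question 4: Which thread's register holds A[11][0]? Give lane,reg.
12,2

r=11->g=3,rb=1  c=0->t=0,b0=0
L=3*4+0=12  i=1*2+0=2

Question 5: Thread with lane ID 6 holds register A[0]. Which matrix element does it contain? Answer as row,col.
1,4

L=6→G=6>>2=1, T=6&3=2
[0]→row 1+0=1  col 2·2+0=4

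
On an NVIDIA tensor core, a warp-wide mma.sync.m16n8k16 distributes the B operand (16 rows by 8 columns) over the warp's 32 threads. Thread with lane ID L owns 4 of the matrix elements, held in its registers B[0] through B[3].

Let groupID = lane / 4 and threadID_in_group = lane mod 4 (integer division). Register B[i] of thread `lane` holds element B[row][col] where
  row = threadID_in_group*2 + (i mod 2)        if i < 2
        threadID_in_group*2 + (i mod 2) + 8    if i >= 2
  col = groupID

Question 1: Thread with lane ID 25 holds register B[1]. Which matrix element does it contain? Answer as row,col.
lane 25: gr=6 (25/4), th=1 (25%4)
i=1: r=1*2+1+0=3, c=gr=6

3,6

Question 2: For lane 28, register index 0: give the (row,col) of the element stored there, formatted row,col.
28: g=7,t=0
[0] (0*2+0+0,7) = (0,7)

0,7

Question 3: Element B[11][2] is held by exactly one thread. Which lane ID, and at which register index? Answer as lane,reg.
c=2→G=2  r=11→rhi=1,T=1,p=1
L=2*4+1=9  i=1*2+1=3

9,3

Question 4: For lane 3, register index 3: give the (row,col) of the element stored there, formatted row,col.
15,0

L=3=>grp=3>>2=0, tig=3&3=3
[3]=>row 3·2+1+8=15  col grp=0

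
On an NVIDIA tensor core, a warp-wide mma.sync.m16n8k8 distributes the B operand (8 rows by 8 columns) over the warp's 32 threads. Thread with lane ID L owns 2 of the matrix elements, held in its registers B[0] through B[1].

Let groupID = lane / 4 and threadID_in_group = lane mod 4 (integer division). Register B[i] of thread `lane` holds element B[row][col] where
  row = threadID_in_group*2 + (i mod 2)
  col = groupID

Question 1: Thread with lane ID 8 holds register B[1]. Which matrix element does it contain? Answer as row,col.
1,2

lane 8: G=2 (8/4), T=0 (8%4)
i=1: r=0*2+1=1, c=G=2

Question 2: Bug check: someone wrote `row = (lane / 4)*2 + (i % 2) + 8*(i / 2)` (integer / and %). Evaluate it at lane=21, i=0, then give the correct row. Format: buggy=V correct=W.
buggy=10 correct=2

`(lane / 4)*2 + (i % 2) + 8*(i / 2)`[21,0]->10
L=21->g=21>>2=5, t=21&3=1
[0]->row 1·2+0=2  col g=5
row: 10 vs 2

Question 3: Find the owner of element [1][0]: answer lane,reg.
0,1

c=0->g=0  r=1->t=0,b0=1
L=0*4+0=0  i=1=1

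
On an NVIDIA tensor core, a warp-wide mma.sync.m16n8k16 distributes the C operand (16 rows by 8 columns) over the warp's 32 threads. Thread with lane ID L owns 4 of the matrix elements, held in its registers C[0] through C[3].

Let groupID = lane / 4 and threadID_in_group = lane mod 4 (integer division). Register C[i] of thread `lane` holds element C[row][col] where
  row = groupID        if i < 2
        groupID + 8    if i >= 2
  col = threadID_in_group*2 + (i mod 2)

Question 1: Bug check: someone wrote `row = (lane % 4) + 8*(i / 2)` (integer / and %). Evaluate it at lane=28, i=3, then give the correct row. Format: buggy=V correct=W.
buggy=8 correct=15

`(lane % 4) + 8*(i / 2)`[28,3]→8
L=28→G=28>>2=7, T=28&3=0
[3]→row 7+8=15  col 0·2+1=1
row: 8 vs 15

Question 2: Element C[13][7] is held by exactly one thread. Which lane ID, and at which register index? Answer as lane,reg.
23,3

r=13->g=5,rb=1  c=7->t=3,b0=1
L=5*4+3=23  i=1*2+1=3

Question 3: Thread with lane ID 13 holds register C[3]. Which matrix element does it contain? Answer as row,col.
13: gr=3,th=1
[3] (3+8,1*2+1) = (11,3)

11,3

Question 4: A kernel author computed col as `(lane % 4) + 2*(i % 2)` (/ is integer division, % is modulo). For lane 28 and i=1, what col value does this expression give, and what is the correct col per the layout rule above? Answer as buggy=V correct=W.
buggy=2 correct=1

`(lane % 4) + 2*(i % 2)`[28,1]→2
28: G=7,T=0
[1] (7+0,0*2+1) = (7,1)
col: 2 vs 1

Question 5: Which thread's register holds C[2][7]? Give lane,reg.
11,1

r=2->g=2,rb=0  c=7->t=3,b0=1
L=2*4+3=11  i=0*2+1=1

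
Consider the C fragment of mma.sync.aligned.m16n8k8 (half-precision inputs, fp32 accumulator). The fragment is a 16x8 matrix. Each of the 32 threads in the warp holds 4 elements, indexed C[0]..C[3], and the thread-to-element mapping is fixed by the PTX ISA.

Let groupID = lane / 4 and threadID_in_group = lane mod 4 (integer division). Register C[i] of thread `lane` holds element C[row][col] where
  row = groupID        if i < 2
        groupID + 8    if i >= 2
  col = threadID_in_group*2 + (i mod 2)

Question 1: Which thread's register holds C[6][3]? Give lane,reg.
25,1

r=6→G=6,rhi=0  c=3→T=1,p=1
L=6*4+1=25  i=0*2+1=1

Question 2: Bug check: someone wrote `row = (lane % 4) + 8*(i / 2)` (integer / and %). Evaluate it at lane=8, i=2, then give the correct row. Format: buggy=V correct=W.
buggy=8 correct=10

`(lane % 4) + 8*(i / 2)`[8,2]⇒8
lane 8: gr=2 (8/4), th=0 (8%4)
i=2: r=2+8=10, c=0*2+0=0
row: 8 vs 10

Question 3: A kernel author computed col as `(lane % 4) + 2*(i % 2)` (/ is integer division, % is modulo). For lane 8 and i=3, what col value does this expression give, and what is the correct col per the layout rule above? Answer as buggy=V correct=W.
`(lane % 4) + 2*(i % 2)`[8,3]=>2
L=8=>grp=8>>2=2, tig=8&3=0
[3]=>row 2+8=10  col 0·2+1=1
col: 2 vs 1

buggy=2 correct=1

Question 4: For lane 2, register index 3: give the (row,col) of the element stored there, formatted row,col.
2: g=0,t=2
[3] (0+8,2*2+1) = (8,5)

8,5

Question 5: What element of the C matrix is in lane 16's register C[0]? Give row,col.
4,0

L=16=>grp=16>>2=4, tig=16&3=0
[0]=>row 4+0=4  col 0·2+0=0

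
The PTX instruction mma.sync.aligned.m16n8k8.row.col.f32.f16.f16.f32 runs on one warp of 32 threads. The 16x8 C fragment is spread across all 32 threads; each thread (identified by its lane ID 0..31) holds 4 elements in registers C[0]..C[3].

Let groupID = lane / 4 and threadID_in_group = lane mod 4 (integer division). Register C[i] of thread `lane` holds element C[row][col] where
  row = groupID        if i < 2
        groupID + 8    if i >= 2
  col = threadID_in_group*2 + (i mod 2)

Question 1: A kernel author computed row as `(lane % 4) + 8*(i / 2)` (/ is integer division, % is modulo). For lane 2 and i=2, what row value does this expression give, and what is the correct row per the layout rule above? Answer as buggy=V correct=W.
buggy=10 correct=8

`(lane % 4) + 8*(i / 2)`[2,2]=>10
lane 2: grp=0 (2/4), tig=2 (2%4)
i=2: r=0+8=8, c=2*2+0=4
row: 10 vs 8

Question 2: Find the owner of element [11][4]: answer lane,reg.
14,2

r=11->g=3,rb=1  c=4->t=2,b0=0
L=3*4+2=14  i=1*2+0=2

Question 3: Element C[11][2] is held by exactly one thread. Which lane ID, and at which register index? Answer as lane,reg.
13,2

r=11⇒gr=3,Rb=1  c=2⇒th=1,odd=0
L=3*4+1=13  i=1*2+0=2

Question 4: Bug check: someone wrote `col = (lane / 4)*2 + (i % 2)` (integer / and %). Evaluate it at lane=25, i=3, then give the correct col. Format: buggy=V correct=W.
`(lane / 4)*2 + (i % 2)`[25,3]->13
lane 25->25/4=6, 25 mod 4=1
i=3  r:6+8->14  c:2·1+1->3
col: 13 vs 3

buggy=13 correct=3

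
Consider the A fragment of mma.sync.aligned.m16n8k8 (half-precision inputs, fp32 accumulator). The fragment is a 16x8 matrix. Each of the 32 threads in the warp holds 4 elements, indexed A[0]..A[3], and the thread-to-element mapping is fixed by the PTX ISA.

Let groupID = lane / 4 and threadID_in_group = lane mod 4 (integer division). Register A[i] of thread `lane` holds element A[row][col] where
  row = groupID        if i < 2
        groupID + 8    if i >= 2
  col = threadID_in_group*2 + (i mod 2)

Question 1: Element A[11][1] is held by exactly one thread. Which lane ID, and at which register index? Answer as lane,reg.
r=11->g=3,rb=1  c=1->t=0,b0=1
L=3*4+0=12  i=1*2+1=3

12,3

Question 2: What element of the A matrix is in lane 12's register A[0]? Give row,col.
3,0

L=12=>grp=12>>2=3, tig=12&3=0
[0]=>row 3+0=3  col 0·2+0=0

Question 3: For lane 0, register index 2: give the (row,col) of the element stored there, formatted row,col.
8,0

lane 0→0/4=0, 0 mod 4=0
i=2  r:0+8→8  c:2·0+0→0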